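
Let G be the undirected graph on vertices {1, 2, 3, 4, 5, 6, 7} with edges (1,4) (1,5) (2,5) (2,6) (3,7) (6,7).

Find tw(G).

A width-1 tree decomposition is:
Bags: B1 = {3, 7}  B2 = {6, 7}  B3 = {2, 6}  B4 = {2, 5}  B5 = {1, 5}  B6 = {1, 4}
Tree: B1–B2, B2–B3, B3–B4, B4–B5, B5–B6
Every bag has size at most 2, so the width is 2 − 1 = 1 and tw(G) ≤ 1. Any graph with an edge has treewidth ≥ 1, and G has the edge 3–7. Combining the bounds, tw(G) = 1.

1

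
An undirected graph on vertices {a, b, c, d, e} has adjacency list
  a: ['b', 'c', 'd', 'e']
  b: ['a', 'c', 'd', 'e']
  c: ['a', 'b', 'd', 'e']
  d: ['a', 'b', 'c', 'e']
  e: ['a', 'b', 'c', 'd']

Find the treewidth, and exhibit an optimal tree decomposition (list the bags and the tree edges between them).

A single bag containing all 5 vertices is trivially a valid decomposition of width 4. For the lower bound, the 5 vertices {a, b, c, d, e} are pairwise adjacent, and any tree decomposition puts a clique entirely inside one bag — forcing width ≥ 4. Therefore the treewidth is 4.

Treewidth 4.
One optimal decomposition is:
Bags: B1 = {a, b, c, d, e}
Tree: (single bag)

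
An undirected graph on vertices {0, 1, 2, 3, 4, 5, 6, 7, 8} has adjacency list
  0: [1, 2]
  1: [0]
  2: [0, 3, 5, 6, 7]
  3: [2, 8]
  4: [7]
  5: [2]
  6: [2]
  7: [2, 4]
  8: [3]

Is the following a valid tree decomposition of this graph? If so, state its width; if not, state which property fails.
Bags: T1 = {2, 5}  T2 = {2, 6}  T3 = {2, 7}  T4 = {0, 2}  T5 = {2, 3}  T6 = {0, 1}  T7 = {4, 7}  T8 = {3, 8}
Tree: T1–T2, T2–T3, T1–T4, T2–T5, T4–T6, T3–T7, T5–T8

Every vertex of G appears in some bag (union = {0, 1, 2, 3, 4, 5, 6, 7, 8}); every edge is covered by a bag; and for each vertex v the set of bags containing v is connected in the bag tree. The decomposition is therefore valid. The largest bag has 2 vertices, so the width is 1.

Yes; width 1.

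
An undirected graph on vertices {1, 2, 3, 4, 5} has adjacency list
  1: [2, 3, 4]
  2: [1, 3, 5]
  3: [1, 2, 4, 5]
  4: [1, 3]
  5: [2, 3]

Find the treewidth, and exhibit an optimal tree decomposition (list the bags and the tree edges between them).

Every bag has size at most 3, so the width is 3 − 1 = 2 and tw(G) ≤ 2. On the other hand G contains the 3-clique {1, 2, 3}. A clique must lie in a single bag of any decomposition, so no decomposition can have width below 2. Therefore the treewidth is 2.

Treewidth 2.
One optimal decomposition is:
Bags: B1 = {2, 3, 5}  B2 = {1, 2, 3}  B3 = {1, 3, 4}
Tree: B1–B2, B2–B3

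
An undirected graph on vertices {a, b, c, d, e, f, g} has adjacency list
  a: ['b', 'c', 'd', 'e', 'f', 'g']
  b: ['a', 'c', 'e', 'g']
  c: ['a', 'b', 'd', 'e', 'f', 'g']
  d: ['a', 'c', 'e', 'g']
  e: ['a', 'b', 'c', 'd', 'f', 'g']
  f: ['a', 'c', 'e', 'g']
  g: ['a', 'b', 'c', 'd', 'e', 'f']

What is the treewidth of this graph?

4

A width-4 tree decomposition is:
Bags: B1 = {a, c, d, e, g}  B2 = {a, b, c, e, g}  B3 = {a, c, e, f, g}
Tree: B1–B2, B2–B3
Every bag has size at most 5, so the width is 5 − 1 = 4 and tw(G) ≤ 4. On the other hand G contains the 5-clique {a, c, d, e, g}. A clique must lie in a single bag of any decomposition, so no decomposition can have width below 4. Hence tw(G) = 4 exactly.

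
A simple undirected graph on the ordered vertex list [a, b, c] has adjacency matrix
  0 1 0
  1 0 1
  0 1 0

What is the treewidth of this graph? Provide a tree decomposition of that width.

The largest bag has 2 vertices, giving width 1; this decomposition certifies tw(G) ≤ 1. G has an edge, so its treewidth is at least 1. Combining the bounds, tw(G) = 1.

Treewidth 1.
Bags: B1 = {b, c}  B2 = {a, b}
Tree: B1–B2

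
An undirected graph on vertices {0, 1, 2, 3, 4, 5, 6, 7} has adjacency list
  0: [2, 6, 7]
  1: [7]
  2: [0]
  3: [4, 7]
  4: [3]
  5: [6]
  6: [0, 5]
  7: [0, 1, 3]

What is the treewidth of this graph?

A width-1 tree decomposition is:
Bags: B1 = {1, 7}  B2 = {3, 7}  B3 = {0, 7}  B4 = {0, 6}  B5 = {3, 4}  B6 = {0, 2}  B7 = {5, 6}
Tree: B1–B2, B2–B3, B3–B4, B2–B5, B4–B6, B4–B7
Each bag holds 2 vertices, so the decomposition has width 1, which upper-bounds the treewidth. Since G has at least one edge (e.g. 7–1), it is not an edgeless graph, so tw(G) ≥ 1. Combining the bounds, tw(G) = 1.

1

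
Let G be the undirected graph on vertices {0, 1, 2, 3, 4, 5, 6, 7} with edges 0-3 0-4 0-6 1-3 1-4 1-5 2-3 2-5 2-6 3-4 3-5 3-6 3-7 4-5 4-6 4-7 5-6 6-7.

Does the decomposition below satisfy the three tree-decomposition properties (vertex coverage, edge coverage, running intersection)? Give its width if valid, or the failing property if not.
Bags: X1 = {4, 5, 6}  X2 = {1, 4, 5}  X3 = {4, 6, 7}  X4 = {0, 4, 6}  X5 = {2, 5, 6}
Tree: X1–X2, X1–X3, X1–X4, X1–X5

A tree decomposition must satisfy three properties: every vertex lies in some bag; for every edge, both endpoints lie together in some bag; and for every vertex, the bags containing it form a connected subtree. Here vertex 3 appears in no bag, so the decomposition is invalid.

No — vertex 3 appears in no bag.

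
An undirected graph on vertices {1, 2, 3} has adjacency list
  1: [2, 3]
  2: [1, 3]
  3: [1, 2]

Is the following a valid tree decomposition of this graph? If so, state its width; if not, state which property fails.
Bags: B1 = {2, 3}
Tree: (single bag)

No — vertex 1 appears in no bag.

A tree decomposition must satisfy three properties: every vertex lies in some bag; for every edge, both endpoints lie together in some bag; and for every vertex, the bags containing it form a connected subtree. Here vertex 1 appears in no bag, so the decomposition is invalid.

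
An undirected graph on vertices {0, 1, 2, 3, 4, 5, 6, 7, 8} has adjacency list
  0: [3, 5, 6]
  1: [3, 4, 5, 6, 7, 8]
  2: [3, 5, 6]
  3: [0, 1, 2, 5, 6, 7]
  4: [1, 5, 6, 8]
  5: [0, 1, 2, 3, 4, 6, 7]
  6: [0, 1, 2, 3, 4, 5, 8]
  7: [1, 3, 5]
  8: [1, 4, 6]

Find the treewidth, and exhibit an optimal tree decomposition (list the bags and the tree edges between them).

Treewidth 3.
One such decomposition:
Bags: B1 = {1, 3, 5, 6}  B2 = {1, 4, 5, 6}  B3 = {2, 3, 5, 6}  B4 = {0, 3, 5, 6}  B5 = {1, 3, 5, 7}  B6 = {1, 4, 6, 8}
Tree: B1–B2, B1–B3, B1–B4, B1–B5, B2–B6

The largest bag has 4 vertices, giving width 3; this decomposition certifies tw(G) ≤ 3. Conversely, {1, 4, 6, 8} is a clique of size 4, and the vertices of any clique must share a bag in every tree decomposition; so some bag has ≥ 4 vertices and tw(G) ≥ 3. The upper and lower bounds meet at 3, so that is the treewidth.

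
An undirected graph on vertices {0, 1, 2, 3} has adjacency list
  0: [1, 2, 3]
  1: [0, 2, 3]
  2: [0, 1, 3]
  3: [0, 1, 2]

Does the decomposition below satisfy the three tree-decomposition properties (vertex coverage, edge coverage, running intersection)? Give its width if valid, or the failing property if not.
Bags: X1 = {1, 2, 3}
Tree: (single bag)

No — vertex 0 appears in no bag.

A tree decomposition must satisfy three properties: every vertex lies in some bag; for every edge, both endpoints lie together in some bag; and for every vertex, the bags containing it form a connected subtree. Here vertex 0 appears in no bag, so the decomposition is invalid.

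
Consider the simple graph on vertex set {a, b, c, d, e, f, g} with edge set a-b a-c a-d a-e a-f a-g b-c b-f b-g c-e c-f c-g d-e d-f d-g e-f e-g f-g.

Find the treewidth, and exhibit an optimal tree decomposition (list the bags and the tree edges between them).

Each bag holds 5 vertices, so the decomposition has width 4, which upper-bounds the treewidth. For the lower bound, the 5 vertices {a, d, e, f, g} are pairwise adjacent, and any tree decomposition puts a clique entirely inside one bag — forcing width ≥ 4. Therefore the treewidth is 4.

Treewidth 4.
Bags: B1 = {a, b, c, f, g}  B2 = {a, c, e, f, g}  B3 = {a, d, e, f, g}
Tree: B1–B2, B2–B3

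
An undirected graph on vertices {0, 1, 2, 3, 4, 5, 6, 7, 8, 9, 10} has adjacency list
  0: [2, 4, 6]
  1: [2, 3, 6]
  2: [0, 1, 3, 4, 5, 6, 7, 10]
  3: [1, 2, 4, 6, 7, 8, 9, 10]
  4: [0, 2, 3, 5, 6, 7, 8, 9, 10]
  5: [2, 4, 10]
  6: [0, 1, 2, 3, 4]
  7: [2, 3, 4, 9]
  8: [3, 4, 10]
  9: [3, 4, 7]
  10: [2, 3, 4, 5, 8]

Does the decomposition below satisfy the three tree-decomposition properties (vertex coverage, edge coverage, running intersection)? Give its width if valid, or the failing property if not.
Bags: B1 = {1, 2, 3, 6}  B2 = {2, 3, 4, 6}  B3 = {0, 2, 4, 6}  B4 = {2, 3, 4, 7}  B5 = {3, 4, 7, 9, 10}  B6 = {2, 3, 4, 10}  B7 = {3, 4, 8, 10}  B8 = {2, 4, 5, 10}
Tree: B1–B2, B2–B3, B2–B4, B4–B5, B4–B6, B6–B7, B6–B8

A tree decomposition must satisfy three properties: every vertex lies in some bag; for every edge, both endpoints lie together in some bag; and for every vertex, the bags containing it form a connected subtree. Here bags containing vertex 10 are not connected in the tree, so the decomposition is invalid.

No — bags containing vertex 10 are not connected in the tree.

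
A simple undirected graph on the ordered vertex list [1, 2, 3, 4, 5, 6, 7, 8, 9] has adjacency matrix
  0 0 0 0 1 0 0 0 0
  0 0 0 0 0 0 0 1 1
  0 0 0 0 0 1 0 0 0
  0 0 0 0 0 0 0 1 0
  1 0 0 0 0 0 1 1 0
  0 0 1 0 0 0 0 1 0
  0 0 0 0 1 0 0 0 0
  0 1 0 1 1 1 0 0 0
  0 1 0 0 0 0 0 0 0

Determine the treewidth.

A width-1 tree decomposition is:
Bags: B1 = {5, 8}  B2 = {6, 8}  B3 = {5, 7}  B4 = {4, 8}  B5 = {2, 8}  B6 = {3, 6}  B7 = {1, 5}  B8 = {2, 9}
Tree: B1–B2, B1–B3, B1–B4, B1–B5, B2–B6, B1–B7, B5–B8
Every bag has size at most 2, so the width is 2 − 1 = 1 and tw(G) ≤ 1. G has an edge, so its treewidth is at least 1. Therefore the treewidth is 1.

1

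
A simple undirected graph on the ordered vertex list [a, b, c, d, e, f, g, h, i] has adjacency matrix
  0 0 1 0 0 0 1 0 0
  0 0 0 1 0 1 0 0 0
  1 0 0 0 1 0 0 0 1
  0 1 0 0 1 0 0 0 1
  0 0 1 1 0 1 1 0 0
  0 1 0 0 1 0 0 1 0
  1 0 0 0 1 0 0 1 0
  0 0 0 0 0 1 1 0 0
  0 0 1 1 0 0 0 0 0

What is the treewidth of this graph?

A width-3 tree decomposition is:
Bags: B1 = {a, f, g, h}  B2 = {a, e, f, g}  B3 = {a, c, e, f}  B4 = {b, c, e, f}  B5 = {b, c, d, e}  B6 = {b, c, d, i}
Tree: B1–B2, B2–B3, B3–B4, B4–B5, B5–B6
Every bag has size at most 4, so the width is 4 − 1 = 3 and tw(G) ≤ 3. For the lower bound: the 4 vertex sets {a,g,h}, {f}, {e}, {b,c,d,i} are disjoint, each induces a connected subgraph, and every pair is joined by at least one edge of G. Contracting each set to a single vertex therefore yields K_{4} as a minor, and since treewidth is minor-monotone, tw(G) ≥ tw(K_{4}) = 3. Therefore the treewidth is 3.

3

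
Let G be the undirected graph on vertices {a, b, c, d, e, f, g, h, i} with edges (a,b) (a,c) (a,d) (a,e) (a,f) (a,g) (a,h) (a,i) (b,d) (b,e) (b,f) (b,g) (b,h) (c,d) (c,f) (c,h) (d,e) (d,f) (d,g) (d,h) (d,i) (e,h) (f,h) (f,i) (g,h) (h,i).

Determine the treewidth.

A width-4 tree decomposition is:
Bags: B1 = {a, b, d, g, h}  B2 = {a, b, d, f, h}  B3 = {a, d, f, h, i}  B4 = {a, b, d, e, h}  B5 = {a, c, d, f, h}
Tree: B1–B2, B2–B3, B2–B4, B3–B5
The largest bag has 5 vertices, giving width 4; this decomposition certifies tw(G) ≤ 4. On the other hand G contains the 5-clique {a, b, d, g, h}. A clique must lie in a single bag of any decomposition, so no decomposition can have width below 4. Combining the bounds, tw(G) = 4.

4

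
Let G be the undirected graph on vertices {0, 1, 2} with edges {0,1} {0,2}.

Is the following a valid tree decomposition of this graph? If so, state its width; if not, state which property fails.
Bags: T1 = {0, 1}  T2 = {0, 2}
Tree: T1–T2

Checking the three conditions: (i) the bags cover all of {0, 1, 2}; (ii) for each edge, some bag contains both endpoints; (iii) the bags containing any fixed vertex form a subtree. All hold, so the decomposition is valid with width 2 − 1 = 1.

Yes; width 1.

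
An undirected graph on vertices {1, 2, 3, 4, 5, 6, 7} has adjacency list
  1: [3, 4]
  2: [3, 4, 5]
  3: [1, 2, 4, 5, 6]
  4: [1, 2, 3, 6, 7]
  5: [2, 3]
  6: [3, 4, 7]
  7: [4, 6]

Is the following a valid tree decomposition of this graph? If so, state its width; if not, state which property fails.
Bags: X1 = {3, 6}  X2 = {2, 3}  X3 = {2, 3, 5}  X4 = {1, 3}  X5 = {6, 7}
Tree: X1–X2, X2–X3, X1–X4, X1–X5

No — vertex 4 appears in no bag.

A tree decomposition must satisfy three properties: every vertex lies in some bag; for every edge, both endpoints lie together in some bag; and for every vertex, the bags containing it form a connected subtree. Here vertex 4 appears in no bag, so the decomposition is invalid.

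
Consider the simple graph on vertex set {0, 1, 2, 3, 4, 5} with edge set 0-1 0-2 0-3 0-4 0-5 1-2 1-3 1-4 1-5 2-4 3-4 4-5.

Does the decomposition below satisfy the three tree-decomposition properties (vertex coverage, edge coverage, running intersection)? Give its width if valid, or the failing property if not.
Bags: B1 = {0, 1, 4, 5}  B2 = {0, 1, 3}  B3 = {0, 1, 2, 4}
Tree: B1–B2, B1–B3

A tree decomposition must satisfy three properties: every vertex lies in some bag; for every edge, both endpoints lie together in some bag; and for every vertex, the bags containing it form a connected subtree. Here edge (4,3) lies in no bag, so the decomposition is invalid.

No — edge (4,3) lies in no bag.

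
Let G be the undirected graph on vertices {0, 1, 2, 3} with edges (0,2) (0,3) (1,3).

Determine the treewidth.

A width-1 tree decomposition is:
Bags: B1 = {1, 3}  B2 = {0, 3}  B3 = {0, 2}
Tree: B1–B2, B2–B3
Each bag holds 2 vertices, so the decomposition has width 1, which upper-bounds the treewidth. Any graph with an edge has treewidth ≥ 1, and G has the edge 1–3. Hence tw(G) = 1 exactly.

1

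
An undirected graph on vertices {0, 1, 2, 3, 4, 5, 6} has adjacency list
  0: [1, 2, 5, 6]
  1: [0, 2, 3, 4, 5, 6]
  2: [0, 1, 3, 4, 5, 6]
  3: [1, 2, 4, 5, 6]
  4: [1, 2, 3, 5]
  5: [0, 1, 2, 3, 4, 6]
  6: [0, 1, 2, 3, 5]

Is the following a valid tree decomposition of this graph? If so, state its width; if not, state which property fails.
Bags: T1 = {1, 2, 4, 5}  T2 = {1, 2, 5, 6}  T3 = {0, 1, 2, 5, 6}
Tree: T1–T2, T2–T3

A tree decomposition must satisfy three properties: every vertex lies in some bag; for every edge, both endpoints lie together in some bag; and for every vertex, the bags containing it form a connected subtree. Here vertex 3 appears in no bag, so the decomposition is invalid.

No — vertex 3 appears in no bag.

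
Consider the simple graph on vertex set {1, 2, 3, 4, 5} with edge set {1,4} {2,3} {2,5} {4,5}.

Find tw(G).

A width-1 tree decomposition is:
Bags: B1 = {2, 5}  B2 = {4, 5}  B3 = {2, 3}  B4 = {1, 4}
Tree: B1–B2, B1–B3, B2–B4
The largest bag has 2 vertices, giving width 1; this decomposition certifies tw(G) ≤ 1. Since G has at least one edge (e.g. 2–5), it is not an edgeless graph, so tw(G) ≥ 1. Combining the bounds, tw(G) = 1.

1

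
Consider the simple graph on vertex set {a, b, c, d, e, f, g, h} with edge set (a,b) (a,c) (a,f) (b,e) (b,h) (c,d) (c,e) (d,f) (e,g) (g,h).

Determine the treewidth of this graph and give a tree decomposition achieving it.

Treewidth 2.
One such decomposition:
Bags: B1 = {e, g, h}  B2 = {b, e, h}  B3 = {b, c, e}  B4 = {a, b, c}  B5 = {a, c, d}  B6 = {a, d, f}
Tree: B1–B2, B2–B3, B3–B4, B4–B5, B5–B6

The largest bag has 3 vertices, giving width 2; this decomposition certifies tw(G) ≤ 2. The edges g–h–b–e–g form a cycle, so G is not a tree and its treewidth is at least 2. The upper and lower bounds meet at 2, so that is the treewidth.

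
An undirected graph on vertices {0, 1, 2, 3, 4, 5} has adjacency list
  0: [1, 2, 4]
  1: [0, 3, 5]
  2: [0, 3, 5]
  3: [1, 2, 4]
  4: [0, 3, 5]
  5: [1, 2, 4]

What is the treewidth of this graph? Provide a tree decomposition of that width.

Treewidth 3.
One such decomposition:
Bags: B1 = {0, 1, 3, 5}  B2 = {0, 2, 3, 5}  B3 = {0, 3, 4, 5}
Tree: B1–B2, B2–B3

Every bag has size at most 4, so the width is 4 − 1 = 3 and tw(G) ≤ 3. For the lower bound: the 4 vertex sets {1,3}, {2,5}, {0}, {4} are disjoint, each induces a connected subgraph, and every pair is joined by at least one edge of G. Contracting each set to a single vertex therefore yields K_{4} as a minor, and since treewidth is minor-monotone, tw(G) ≥ tw(K_{4}) = 3. The upper and lower bounds meet at 3, so that is the treewidth.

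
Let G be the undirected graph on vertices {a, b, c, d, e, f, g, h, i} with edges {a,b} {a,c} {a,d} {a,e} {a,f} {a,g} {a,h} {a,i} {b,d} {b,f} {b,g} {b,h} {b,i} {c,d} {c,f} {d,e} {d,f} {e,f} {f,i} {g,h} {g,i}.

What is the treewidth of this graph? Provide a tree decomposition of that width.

Treewidth 3.
Bags: B1 = {a, b, f, i}  B2 = {a, b, g, i}  B3 = {a, b, d, f}  B4 = {a, d, e, f}  B5 = {a, b, g, h}  B6 = {a, c, d, f}
Tree: B1–B2, B1–B3, B3–B4, B2–B5, B4–B6

The largest bag has 4 vertices, giving width 3; this decomposition certifies tw(G) ≤ 3. For the lower bound, the 4 vertices {a, b, g, h} are pairwise adjacent, and any tree decomposition puts a clique entirely inside one bag — forcing width ≥ 3. Therefore the treewidth is 3.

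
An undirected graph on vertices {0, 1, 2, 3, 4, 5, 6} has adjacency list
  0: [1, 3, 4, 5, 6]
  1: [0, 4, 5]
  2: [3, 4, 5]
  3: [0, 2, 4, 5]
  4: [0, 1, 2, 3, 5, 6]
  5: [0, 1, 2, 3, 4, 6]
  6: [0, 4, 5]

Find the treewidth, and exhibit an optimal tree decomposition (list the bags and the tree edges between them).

Every bag has size at most 4, so the width is 4 − 1 = 3 and tw(G) ≤ 3. Conversely, {0, 1, 4, 5} is a clique of size 4, and the vertices of any clique must share a bag in every tree decomposition; so some bag has ≥ 4 vertices and tw(G) ≥ 3. Combining the bounds, tw(G) = 3.

Treewidth 3.
One such decomposition:
Bags: B1 = {0, 3, 4, 5}  B2 = {0, 1, 4, 5}  B3 = {2, 3, 4, 5}  B4 = {0, 4, 5, 6}
Tree: B1–B2, B1–B3, B1–B4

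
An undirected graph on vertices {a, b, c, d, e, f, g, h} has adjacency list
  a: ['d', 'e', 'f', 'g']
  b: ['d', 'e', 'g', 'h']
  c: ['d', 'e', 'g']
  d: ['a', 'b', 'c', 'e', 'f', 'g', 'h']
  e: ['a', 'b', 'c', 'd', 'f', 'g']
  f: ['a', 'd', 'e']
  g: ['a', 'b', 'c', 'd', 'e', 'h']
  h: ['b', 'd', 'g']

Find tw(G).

A width-3 tree decomposition is:
Bags: B1 = {b, d, e, g}  B2 = {a, d, e, g}  B3 = {b, d, g, h}  B4 = {a, d, e, f}  B5 = {c, d, e, g}
Tree: B1–B2, B1–B3, B2–B4, B2–B5
Each bag holds 4 vertices, so the decomposition has width 3, which upper-bounds the treewidth. On the other hand G contains the 4-clique {c, d, e, g}. A clique must lie in a single bag of any decomposition, so no decomposition can have width below 3. The upper and lower bounds meet at 3, so that is the treewidth.

3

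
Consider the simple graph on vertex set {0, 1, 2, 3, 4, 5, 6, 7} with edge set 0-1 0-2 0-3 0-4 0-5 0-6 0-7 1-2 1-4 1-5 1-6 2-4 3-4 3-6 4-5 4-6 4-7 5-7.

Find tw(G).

A width-3 tree decomposition is:
Bags: B1 = {0, 1, 4, 5}  B2 = {0, 1, 2, 4}  B3 = {0, 1, 4, 6}  B4 = {0, 4, 5, 7}  B5 = {0, 3, 4, 6}
Tree: B1–B2, B2–B3, B1–B4, B3–B5
The largest bag has 4 vertices, giving width 3; this decomposition certifies tw(G) ≤ 3. For the lower bound, the 4 vertices {0, 1, 2, 4} are pairwise adjacent, and any tree decomposition puts a clique entirely inside one bag — forcing width ≥ 3. Combining the bounds, tw(G) = 3.

3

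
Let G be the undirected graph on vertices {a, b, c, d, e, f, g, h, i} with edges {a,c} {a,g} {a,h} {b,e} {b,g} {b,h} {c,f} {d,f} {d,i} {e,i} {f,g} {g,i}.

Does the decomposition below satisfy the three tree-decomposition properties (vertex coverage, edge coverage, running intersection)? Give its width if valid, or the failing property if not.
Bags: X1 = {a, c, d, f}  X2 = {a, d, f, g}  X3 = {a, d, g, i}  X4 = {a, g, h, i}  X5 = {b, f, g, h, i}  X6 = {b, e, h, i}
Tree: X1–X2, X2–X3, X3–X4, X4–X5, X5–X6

No — bags containing vertex f are not connected in the tree.

A tree decomposition must satisfy three properties: every vertex lies in some bag; for every edge, both endpoints lie together in some bag; and for every vertex, the bags containing it form a connected subtree. Here bags containing vertex f are not connected in the tree, so the decomposition is invalid.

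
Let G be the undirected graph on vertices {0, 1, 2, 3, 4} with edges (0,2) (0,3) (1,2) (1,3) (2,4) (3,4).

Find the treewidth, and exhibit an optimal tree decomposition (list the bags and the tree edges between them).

Treewidth 2.
One such decomposition:
Bags: B1 = {2, 3, 4}  B2 = {1, 2, 3}  B3 = {0, 2, 3}
Tree: B1–B2, B2–B3

Every bag has size at most 3, so the width is 3 − 1 = 2 and tw(G) ≤ 2. Since 2–4–3–1–2 is a cycle in G, G is not acyclic. Forests are exactly the graphs of treewidth ≤ 1, so tw(G) ≥ 2. The upper and lower bounds meet at 2, so that is the treewidth.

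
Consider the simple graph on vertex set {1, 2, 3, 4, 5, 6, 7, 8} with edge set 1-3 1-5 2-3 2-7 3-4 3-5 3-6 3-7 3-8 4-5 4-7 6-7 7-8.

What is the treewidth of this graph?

2

A width-2 tree decomposition is:
Bags: B1 = {3, 4, 5}  B2 = {1, 3, 5}  B3 = {3, 4, 7}  B4 = {3, 6, 7}  B5 = {2, 3, 7}  B6 = {3, 7, 8}
Tree: B1–B2, B1–B3, B3–B4, B3–B5, B4–B6
Every bag has size at most 3, so the width is 3 − 1 = 2 and tw(G) ≤ 2. On the other hand G contains the 3-clique {1, 3, 5}. A clique must lie in a single bag of any decomposition, so no decomposition can have width below 2. Therefore the treewidth is 2.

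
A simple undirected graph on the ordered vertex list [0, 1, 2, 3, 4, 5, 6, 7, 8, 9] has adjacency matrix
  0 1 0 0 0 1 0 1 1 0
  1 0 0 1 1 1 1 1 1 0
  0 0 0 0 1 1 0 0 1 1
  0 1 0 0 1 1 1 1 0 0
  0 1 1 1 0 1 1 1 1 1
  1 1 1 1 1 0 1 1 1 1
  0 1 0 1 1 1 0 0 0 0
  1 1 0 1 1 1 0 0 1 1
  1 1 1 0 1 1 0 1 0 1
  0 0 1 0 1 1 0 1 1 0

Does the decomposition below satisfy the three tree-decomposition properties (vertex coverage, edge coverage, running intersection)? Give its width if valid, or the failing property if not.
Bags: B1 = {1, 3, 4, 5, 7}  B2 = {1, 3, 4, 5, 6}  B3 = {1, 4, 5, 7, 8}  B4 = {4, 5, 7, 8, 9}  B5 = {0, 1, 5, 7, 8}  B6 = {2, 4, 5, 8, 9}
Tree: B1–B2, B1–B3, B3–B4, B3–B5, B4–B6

Yes; width 4.

Vertex coverage: the bags together contain {0, 1, 2, 3, 4, 5, 6, 7, 8, 9}, the full vertex set. Edge coverage: each edge of G has both endpoints in at least one bag. Running intersection: for every vertex, the bags containing it form a connected subtree. All three properties hold, so this is a valid tree decomposition of width max|bag| − 1 = 4, and hence tw(G) ≤ 4.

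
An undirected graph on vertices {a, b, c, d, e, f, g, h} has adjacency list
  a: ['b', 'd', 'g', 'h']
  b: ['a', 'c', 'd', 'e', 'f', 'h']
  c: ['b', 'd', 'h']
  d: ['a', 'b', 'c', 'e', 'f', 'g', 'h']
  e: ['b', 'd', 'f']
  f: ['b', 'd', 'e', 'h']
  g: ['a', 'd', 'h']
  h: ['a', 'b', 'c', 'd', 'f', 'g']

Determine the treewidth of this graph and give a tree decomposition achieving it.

Every bag has size at most 4, so the width is 4 − 1 = 3 and tw(G) ≤ 3. On the other hand G contains the 4-clique {b, d, e, f}. A clique must lie in a single bag of any decomposition, so no decomposition can have width below 3. Therefore the treewidth is 3.

Treewidth 3.
One such decomposition:
Bags: B1 = {a, b, d, h}  B2 = {b, d, f, h}  B3 = {b, d, e, f}  B4 = {b, c, d, h}  B5 = {a, d, g, h}
Tree: B1–B2, B2–B3, B2–B4, B1–B5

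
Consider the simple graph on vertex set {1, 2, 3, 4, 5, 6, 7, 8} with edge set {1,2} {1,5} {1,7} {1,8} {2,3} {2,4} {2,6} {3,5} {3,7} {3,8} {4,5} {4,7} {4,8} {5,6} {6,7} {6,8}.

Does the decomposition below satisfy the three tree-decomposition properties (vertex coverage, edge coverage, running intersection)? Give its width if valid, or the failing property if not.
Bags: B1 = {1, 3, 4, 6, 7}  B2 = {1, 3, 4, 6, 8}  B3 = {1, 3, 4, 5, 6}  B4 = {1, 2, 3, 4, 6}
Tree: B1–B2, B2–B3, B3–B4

Vertex coverage: the bags together contain {1, 2, 3, 4, 5, 6, 7, 8}, the full vertex set. Edge coverage: each edge of G has both endpoints in at least one bag. Running intersection: for every vertex, the bags containing it form a connected subtree. All three properties hold, so this is a valid tree decomposition of width max|bag| − 1 = 4, and hence tw(G) ≤ 4.

Yes; width 4.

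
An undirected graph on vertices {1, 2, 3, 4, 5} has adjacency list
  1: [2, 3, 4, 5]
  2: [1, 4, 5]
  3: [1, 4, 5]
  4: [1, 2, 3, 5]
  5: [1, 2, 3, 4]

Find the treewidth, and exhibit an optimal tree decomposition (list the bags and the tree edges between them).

Every bag has size at most 4, so the width is 4 − 1 = 3 and tw(G) ≤ 3. Conversely, {1, 2, 4, 5} is a clique of size 4, and the vertices of any clique must share a bag in every tree decomposition; so some bag has ≥ 4 vertices and tw(G) ≥ 3. Hence tw(G) = 3 exactly.

Treewidth 3.
Bags: B1 = {1, 2, 4, 5}  B2 = {1, 3, 4, 5}
Tree: B1–B2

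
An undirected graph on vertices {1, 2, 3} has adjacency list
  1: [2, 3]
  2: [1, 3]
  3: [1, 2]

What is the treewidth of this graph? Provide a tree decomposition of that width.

With just one bag of size 3, the width is 3 − 1 = 2, so tw(G) ≤ 2. Conversely, {1, 2, 3} is a clique of size 3, and the vertices of any clique must share a bag in every tree decomposition; so some bag has ≥ 3 vertices and tw(G) ≥ 2. Therefore the treewidth is 2.

Treewidth 2.
One optimal decomposition is:
Bags: B1 = {1, 2, 3}
Tree: (single bag)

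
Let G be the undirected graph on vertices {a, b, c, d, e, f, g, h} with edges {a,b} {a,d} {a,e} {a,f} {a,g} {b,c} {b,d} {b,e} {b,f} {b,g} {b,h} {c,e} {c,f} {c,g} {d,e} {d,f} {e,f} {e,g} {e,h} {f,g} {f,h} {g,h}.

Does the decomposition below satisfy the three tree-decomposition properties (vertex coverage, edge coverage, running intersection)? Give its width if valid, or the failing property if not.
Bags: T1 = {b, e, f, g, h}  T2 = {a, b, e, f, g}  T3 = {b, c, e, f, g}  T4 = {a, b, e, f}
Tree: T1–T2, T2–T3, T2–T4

No — vertex d appears in no bag.

A tree decomposition must satisfy three properties: every vertex lies in some bag; for every edge, both endpoints lie together in some bag; and for every vertex, the bags containing it form a connected subtree. Here vertex d appears in no bag, so the decomposition is invalid.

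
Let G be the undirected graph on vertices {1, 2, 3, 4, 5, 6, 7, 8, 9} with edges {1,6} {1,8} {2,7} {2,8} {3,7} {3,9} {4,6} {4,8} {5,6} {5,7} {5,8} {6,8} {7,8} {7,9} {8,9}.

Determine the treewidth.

2

A width-2 tree decomposition is:
Bags: B1 = {5, 7, 8}  B2 = {2, 7, 8}  B3 = {7, 8, 9}  B4 = {5, 6, 8}  B5 = {1, 6, 8}  B6 = {3, 7, 9}  B7 = {4, 6, 8}
Tree: B1–B2, B2–B3, B1–B4, B4–B5, B3–B6, B5–B7
Every bag has size at most 3, so the width is 3 − 1 = 2 and tw(G) ≤ 2. On the other hand G contains the 3-clique {7, 8, 9}. A clique must lie in a single bag of any decomposition, so no decomposition can have width below 2. Therefore the treewidth is 2.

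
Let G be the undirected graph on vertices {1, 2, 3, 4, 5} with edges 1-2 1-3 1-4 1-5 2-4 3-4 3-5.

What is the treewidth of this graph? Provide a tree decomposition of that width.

Treewidth 2.
One such decomposition:
Bags: B1 = {1, 3, 4}  B2 = {1, 3, 5}  B3 = {1, 2, 4}
Tree: B1–B2, B1–B3

Every bag has size at most 3, so the width is 3 − 1 = 2 and tw(G) ≤ 2. On the other hand G contains the 3-clique {1, 2, 4}. A clique must lie in a single bag of any decomposition, so no decomposition can have width below 2. Combining the bounds, tw(G) = 2.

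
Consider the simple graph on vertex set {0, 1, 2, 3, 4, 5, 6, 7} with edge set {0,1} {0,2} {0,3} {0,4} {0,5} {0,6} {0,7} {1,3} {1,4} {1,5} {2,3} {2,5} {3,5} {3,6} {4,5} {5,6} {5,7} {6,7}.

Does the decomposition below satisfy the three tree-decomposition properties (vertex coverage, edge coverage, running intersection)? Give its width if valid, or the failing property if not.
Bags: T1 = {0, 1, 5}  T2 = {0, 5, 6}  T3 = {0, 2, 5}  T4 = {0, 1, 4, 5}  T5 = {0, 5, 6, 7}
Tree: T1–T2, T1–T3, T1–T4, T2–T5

No — vertex 3 appears in no bag.

A tree decomposition must satisfy three properties: every vertex lies in some bag; for every edge, both endpoints lie together in some bag; and for every vertex, the bags containing it form a connected subtree. Here vertex 3 appears in no bag, so the decomposition is invalid.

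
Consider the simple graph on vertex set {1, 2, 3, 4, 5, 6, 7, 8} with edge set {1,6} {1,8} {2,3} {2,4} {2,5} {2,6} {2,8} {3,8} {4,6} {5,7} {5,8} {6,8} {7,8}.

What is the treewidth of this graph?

2

A width-2 tree decomposition is:
Bags: B1 = {2, 5, 8}  B2 = {2, 6, 8}  B3 = {1, 6, 8}  B4 = {2, 3, 8}  B5 = {5, 7, 8}  B6 = {2, 4, 6}
Tree: B1–B2, B2–B3, B2–B4, B1–B5, B2–B6
Every bag has size at most 3, so the width is 3 − 1 = 2 and tw(G) ≤ 2. On the other hand G contains the 3-clique {1, 6, 8}. A clique must lie in a single bag of any decomposition, so no decomposition can have width below 2. Hence tw(G) = 2 exactly.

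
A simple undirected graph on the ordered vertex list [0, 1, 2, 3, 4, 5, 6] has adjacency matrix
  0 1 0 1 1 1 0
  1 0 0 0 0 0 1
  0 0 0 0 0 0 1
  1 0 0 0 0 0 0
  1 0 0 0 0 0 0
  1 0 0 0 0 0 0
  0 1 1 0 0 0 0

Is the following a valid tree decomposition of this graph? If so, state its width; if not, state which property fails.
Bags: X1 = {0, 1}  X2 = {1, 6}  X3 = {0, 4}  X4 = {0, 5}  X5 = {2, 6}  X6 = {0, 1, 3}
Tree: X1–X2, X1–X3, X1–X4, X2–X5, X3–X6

A tree decomposition must satisfy three properties: every vertex lies in some bag; for every edge, both endpoints lie together in some bag; and for every vertex, the bags containing it form a connected subtree. Here bags containing vertex 1 are not connected in the tree, so the decomposition is invalid.

No — bags containing vertex 1 are not connected in the tree.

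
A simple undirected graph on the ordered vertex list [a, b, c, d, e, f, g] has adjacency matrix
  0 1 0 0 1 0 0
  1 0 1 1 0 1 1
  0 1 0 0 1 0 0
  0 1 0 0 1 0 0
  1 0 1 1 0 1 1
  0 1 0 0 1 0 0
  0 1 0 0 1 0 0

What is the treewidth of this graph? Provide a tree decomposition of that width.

The largest bag has 3 vertices, giving width 2; this decomposition certifies tw(G) ≤ 2. Since e–f–b–g–e is a cycle in G, G is not acyclic. Forests are exactly the graphs of treewidth ≤ 1, so tw(G) ≥ 2. Combining the bounds, tw(G) = 2.

Treewidth 2.
One such decomposition:
Bags: B1 = {b, e, f}  B2 = {b, e, g}  B3 = {b, c, e}  B4 = {b, d, e}  B5 = {a, b, e}
Tree: B1–B2, B2–B3, B3–B4, B4–B5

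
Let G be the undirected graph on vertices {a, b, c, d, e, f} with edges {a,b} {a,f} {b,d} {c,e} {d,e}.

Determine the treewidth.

1

A width-1 tree decomposition is:
Bags: B1 = {a, f}  B2 = {a, b}  B3 = {b, d}  B4 = {d, e}  B5 = {c, e}
Tree: B1–B2, B2–B3, B3–B4, B4–B5
Each bag holds 2 vertices, so the decomposition has width 1, which upper-bounds the treewidth. Since G has at least one edge (e.g. f–a), it is not an edgeless graph, so tw(G) ≥ 1. Combining the bounds, tw(G) = 1.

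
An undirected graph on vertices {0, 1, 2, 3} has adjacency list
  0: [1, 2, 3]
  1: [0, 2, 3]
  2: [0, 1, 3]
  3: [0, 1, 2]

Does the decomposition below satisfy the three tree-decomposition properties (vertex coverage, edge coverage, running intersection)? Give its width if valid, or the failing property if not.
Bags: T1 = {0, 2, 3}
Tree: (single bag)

No — vertex 1 appears in no bag.

A tree decomposition must satisfy three properties: every vertex lies in some bag; for every edge, both endpoints lie together in some bag; and for every vertex, the bags containing it form a connected subtree. Here vertex 1 appears in no bag, so the decomposition is invalid.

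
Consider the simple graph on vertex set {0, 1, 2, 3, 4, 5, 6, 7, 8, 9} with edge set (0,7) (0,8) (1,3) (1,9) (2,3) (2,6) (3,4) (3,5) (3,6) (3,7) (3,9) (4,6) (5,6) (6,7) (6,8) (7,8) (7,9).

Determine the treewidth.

2

A width-2 tree decomposition is:
Bags: B1 = {3, 6, 7}  B2 = {6, 7, 8}  B3 = {3, 4, 6}  B4 = {3, 5, 6}  B5 = {3, 7, 9}  B6 = {0, 7, 8}  B7 = {2, 3, 6}  B8 = {1, 3, 9}
Tree: B1–B2, B1–B3, B3–B4, B1–B5, B2–B6, B1–B7, B5–B8
The largest bag has 3 vertices, giving width 2; this decomposition certifies tw(G) ≤ 2. On the other hand G contains the 3-clique {0, 7, 8}. A clique must lie in a single bag of any decomposition, so no decomposition can have width below 2. Combining the bounds, tw(G) = 2.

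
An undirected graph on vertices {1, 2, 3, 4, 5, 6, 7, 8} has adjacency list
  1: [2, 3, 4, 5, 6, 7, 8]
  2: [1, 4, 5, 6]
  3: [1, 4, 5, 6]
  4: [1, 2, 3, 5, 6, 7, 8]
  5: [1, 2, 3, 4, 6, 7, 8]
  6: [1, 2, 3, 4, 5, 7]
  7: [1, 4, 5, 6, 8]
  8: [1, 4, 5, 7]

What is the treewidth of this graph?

A width-4 tree decomposition is:
Bags: B1 = {1, 2, 4, 5, 6}  B2 = {1, 4, 5, 6, 7}  B3 = {1, 3, 4, 5, 6}  B4 = {1, 4, 5, 7, 8}
Tree: B1–B2, B1–B3, B2–B4
Every bag has size at most 5, so the width is 5 − 1 = 4 and tw(G) ≤ 4. For the lower bound, the 5 vertices {1, 4, 5, 7, 8} are pairwise adjacent, and any tree decomposition puts a clique entirely inside one bag — forcing width ≥ 4. Therefore the treewidth is 4.

4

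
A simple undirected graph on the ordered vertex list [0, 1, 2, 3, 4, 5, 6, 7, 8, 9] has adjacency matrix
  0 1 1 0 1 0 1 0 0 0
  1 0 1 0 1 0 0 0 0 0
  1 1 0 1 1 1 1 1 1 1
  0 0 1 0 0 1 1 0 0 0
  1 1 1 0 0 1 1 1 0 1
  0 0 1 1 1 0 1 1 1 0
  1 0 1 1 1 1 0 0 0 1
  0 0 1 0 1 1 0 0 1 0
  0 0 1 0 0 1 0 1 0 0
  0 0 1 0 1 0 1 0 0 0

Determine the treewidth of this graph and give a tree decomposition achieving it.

Each bag holds 4 vertices, so the decomposition has width 3, which upper-bounds the treewidth. On the other hand G contains the 4-clique {2, 5, 7, 8}. A clique must lie in a single bag of any decomposition, so no decomposition can have width below 3. The upper and lower bounds meet at 3, so that is the treewidth.

Treewidth 3.
Bags: B1 = {2, 4, 5, 6}  B2 = {2, 4, 5, 7}  B3 = {0, 2, 4, 6}  B4 = {0, 1, 2, 4}  B5 = {2, 4, 6, 9}  B6 = {2, 5, 7, 8}  B7 = {2, 3, 5, 6}
Tree: B1–B2, B1–B3, B3–B4, B1–B5, B2–B6, B1–B7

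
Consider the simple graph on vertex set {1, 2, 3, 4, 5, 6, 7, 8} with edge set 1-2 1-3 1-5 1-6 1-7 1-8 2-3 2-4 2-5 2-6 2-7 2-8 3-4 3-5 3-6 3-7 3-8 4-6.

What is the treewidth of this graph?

3

A width-3 tree decomposition is:
Bags: B1 = {1, 2, 3, 5}  B2 = {1, 2, 3, 6}  B3 = {2, 3, 4, 6}  B4 = {1, 2, 3, 8}  B5 = {1, 2, 3, 7}
Tree: B1–B2, B2–B3, B1–B4, B1–B5
Each bag holds 4 vertices, so the decomposition has width 3, which upper-bounds the treewidth. Conversely, {1, 2, 3, 8} is a clique of size 4, and the vertices of any clique must share a bag in every tree decomposition; so some bag has ≥ 4 vertices and tw(G) ≥ 3. The upper and lower bounds meet at 3, so that is the treewidth.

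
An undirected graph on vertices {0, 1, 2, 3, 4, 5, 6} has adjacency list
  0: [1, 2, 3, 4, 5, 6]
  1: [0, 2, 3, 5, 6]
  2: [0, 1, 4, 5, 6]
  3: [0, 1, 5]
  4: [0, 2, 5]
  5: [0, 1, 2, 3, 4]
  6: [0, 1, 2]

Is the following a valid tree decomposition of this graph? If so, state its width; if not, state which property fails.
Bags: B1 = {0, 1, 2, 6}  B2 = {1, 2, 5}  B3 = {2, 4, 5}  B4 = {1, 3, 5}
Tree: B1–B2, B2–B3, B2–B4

No — edge (0,5) lies in no bag.

A tree decomposition must satisfy three properties: every vertex lies in some bag; for every edge, both endpoints lie together in some bag; and for every vertex, the bags containing it form a connected subtree. Here edge (0,5) lies in no bag, so the decomposition is invalid.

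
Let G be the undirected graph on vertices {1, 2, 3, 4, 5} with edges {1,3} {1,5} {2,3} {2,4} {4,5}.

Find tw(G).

A width-2 tree decomposition is:
Bags: B1 = {1, 4, 5}  B2 = {1, 2, 4}  B3 = {1, 2, 3}
Tree: B1–B2, B2–B3
Each bag holds 3 vertices, so the decomposition has width 2, which upper-bounds the treewidth. The edges 1–5–4–2–3–1 form a cycle, so G is not a tree and its treewidth is at least 2. Therefore the treewidth is 2.

2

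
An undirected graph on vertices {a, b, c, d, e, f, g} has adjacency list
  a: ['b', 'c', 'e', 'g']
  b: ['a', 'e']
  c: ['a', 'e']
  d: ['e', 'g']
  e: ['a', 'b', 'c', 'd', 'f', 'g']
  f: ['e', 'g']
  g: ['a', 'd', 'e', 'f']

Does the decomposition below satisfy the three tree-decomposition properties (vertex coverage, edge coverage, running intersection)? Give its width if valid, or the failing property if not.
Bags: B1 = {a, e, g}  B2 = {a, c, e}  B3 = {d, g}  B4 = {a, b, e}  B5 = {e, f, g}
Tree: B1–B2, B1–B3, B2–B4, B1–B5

A tree decomposition must satisfy three properties: every vertex lies in some bag; for every edge, both endpoints lie together in some bag; and for every vertex, the bags containing it form a connected subtree. Here edge (e,d) lies in no bag, so the decomposition is invalid.

No — edge (e,d) lies in no bag.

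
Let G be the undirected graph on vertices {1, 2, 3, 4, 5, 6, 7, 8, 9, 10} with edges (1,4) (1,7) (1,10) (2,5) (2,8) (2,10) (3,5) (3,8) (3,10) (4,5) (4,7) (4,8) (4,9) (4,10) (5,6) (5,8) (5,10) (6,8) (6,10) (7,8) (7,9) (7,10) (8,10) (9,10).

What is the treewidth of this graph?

3

A width-3 tree decomposition is:
Bags: B1 = {4, 5, 8, 10}  B2 = {4, 7, 8, 10}  B3 = {3, 5, 8, 10}  B4 = {1, 4, 7, 10}  B5 = {4, 7, 9, 10}  B6 = {5, 6, 8, 10}  B7 = {2, 5, 8, 10}
Tree: B1–B2, B1–B3, B2–B4, B2–B5, B3–B6, B3–B7
The largest bag has 4 vertices, giving width 3; this decomposition certifies tw(G) ≤ 3. On the other hand G contains the 4-clique {2, 5, 8, 10}. A clique must lie in a single bag of any decomposition, so no decomposition can have width below 3. The upper and lower bounds meet at 3, so that is the treewidth.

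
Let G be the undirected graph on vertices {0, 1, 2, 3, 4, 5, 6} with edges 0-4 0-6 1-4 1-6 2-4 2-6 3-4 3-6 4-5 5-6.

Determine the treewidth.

2

A width-2 tree decomposition is:
Bags: B1 = {1, 4, 6}  B2 = {4, 5, 6}  B3 = {2, 4, 6}  B4 = {3, 4, 6}  B5 = {0, 4, 6}
Tree: B1–B2, B2–B3, B3–B4, B4–B5
Every bag has size at most 3, so the width is 3 − 1 = 2 and tw(G) ≤ 2. The edges 6–1–4–5–6 form a cycle, so G is not a tree and its treewidth is at least 2. Therefore the treewidth is 2.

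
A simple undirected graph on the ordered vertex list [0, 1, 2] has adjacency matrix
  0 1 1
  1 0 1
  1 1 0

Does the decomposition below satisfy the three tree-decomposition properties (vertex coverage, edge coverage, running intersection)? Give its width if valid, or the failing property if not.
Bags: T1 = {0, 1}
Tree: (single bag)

A tree decomposition must satisfy three properties: every vertex lies in some bag; for every edge, both endpoints lie together in some bag; and for every vertex, the bags containing it form a connected subtree. Here vertex 2 appears in no bag, so the decomposition is invalid.

No — vertex 2 appears in no bag.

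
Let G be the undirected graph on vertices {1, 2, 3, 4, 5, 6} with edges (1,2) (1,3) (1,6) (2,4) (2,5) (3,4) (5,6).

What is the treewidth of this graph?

A width-2 tree decomposition is:
Bags: B1 = {1, 3, 4}  B2 = {1, 2, 4}  B3 = {1, 2, 6}  B4 = {2, 5, 6}
Tree: B1–B2, B2–B3, B3–B4
The largest bag has 3 vertices, giving width 2; this decomposition certifies tw(G) ≤ 2. Since 3–4–2–1–3 is a cycle in G, G is not acyclic. Forests are exactly the graphs of treewidth ≤ 1, so tw(G) ≥ 2. Combining the bounds, tw(G) = 2.

2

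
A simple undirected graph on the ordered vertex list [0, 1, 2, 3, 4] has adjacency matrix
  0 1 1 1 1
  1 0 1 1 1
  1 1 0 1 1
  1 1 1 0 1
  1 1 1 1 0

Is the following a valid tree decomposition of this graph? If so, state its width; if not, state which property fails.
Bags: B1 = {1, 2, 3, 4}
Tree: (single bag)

A tree decomposition must satisfy three properties: every vertex lies in some bag; for every edge, both endpoints lie together in some bag; and for every vertex, the bags containing it form a connected subtree. Here vertex 0 appears in no bag, so the decomposition is invalid.

No — vertex 0 appears in no bag.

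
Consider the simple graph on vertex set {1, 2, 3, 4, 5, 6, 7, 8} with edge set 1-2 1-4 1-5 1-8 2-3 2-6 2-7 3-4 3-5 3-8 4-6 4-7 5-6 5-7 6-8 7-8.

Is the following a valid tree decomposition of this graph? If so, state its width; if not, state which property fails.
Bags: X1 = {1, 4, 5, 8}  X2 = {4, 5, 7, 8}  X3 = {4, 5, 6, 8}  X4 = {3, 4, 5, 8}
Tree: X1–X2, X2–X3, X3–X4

A tree decomposition must satisfy three properties: every vertex lies in some bag; for every edge, both endpoints lie together in some bag; and for every vertex, the bags containing it form a connected subtree. Here vertex 2 appears in no bag, so the decomposition is invalid.

No — vertex 2 appears in no bag.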